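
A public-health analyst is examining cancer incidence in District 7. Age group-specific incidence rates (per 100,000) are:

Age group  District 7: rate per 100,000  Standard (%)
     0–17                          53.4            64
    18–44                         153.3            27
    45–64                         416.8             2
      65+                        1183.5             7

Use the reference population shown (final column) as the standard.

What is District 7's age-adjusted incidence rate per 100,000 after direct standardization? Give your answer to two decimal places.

Standard weights: 0.64, 0.27, 0.02, 0.07.
Standardized rate: 0.6400×53.4 + 0.2700×153.3 + 0.0200×416.8 + 0.0700×1183.5 = 166.7480 per 100,000.

166.75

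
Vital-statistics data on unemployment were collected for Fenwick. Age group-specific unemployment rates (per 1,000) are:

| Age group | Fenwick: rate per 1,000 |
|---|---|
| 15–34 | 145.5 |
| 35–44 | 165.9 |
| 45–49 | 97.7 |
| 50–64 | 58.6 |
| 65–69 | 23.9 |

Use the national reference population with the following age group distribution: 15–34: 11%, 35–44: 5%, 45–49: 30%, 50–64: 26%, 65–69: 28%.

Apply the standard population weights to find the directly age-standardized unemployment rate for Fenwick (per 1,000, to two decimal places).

Standard weights: 0.11, 0.05, 0.30, 0.26, 0.28.
Standardized rate: 0.1100×145.5 + 0.0500×165.9 + 0.3000×97.7 + 0.2600×58.6 + 0.2800×23.9 = 75.5380 per 1,000.

75.54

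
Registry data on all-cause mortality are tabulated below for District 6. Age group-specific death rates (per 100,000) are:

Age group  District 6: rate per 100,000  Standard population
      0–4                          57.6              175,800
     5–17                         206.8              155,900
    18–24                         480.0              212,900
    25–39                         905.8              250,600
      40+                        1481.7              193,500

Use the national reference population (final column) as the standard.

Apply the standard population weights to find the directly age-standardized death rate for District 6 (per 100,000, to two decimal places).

Standard total = 988,700; weights = 0.1778, 0.1577, 0.2153, 0.2535, 0.1957.
Standardized rate: 0.1778×57.6 + 0.1577×206.8 + 0.2153×480.0 + 0.2535×905.8 + 0.1957×1481.7 = 665.7840 per 100,000.

665.78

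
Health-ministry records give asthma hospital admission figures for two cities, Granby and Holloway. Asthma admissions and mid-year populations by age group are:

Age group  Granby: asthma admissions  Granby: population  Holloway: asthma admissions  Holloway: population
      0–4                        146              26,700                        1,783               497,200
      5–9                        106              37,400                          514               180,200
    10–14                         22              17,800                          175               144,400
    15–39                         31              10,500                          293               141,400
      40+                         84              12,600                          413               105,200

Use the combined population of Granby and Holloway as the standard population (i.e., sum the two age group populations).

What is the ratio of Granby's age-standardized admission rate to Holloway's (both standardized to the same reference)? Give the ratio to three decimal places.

1.415

Age-specific rates per 10,000 for Granby: 54.68, 28.34, 12.36, 29.52, 66.67.
For Holloway: 35.86, 28.52, 12.12, 20.72, 39.26.
Combined standard total = 1,173,400; weights = 0.4465, 0.1854, 0.1382, 0.1295, 0.1004.
Granby: 0.4465×54.68 + 0.1854×28.34 + 0.1382×12.36 + 0.1295×29.52 + 0.1004×66.67 = 41.8934 per 10,000.
Holloway: 0.4465×35.86 + 0.1854×28.52 + 0.1382×12.12 + 0.1295×20.72 + 0.1004×39.26 = 29.5996 per 10,000.
Ratio = 41.8934 ÷ 29.5996 = 1.41533.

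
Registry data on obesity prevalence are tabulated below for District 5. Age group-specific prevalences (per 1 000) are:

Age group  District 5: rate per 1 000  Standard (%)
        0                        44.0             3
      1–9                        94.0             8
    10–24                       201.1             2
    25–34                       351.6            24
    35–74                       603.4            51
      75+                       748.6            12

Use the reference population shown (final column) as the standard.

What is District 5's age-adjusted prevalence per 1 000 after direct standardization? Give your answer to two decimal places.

Standard weights: 0.03, 0.08, 0.02, 0.24, 0.51, 0.12.
Standardized rate: 0.0300×44.0 + 0.0800×94.0 + 0.0200×201.1 + 0.2400×351.6 + 0.5100×603.4 + 0.1200×748.6 = 494.8120 per 1 000.

494.81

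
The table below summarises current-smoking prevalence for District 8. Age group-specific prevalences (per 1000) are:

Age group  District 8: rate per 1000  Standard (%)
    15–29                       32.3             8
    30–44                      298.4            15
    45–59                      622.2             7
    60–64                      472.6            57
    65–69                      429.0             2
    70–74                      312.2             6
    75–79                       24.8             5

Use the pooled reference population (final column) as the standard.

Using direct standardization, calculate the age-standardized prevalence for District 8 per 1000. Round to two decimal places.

Standard weights: 0.08, 0.15, 0.07, 0.57, 0.02, 0.06, 0.05.
Standardized rate: 0.0800×32.3 + 0.1500×298.4 + 0.0700×622.2 + 0.5700×472.6 + 0.0200×429.0 + 0.0600×312.2 + 0.0500×24.8 = 388.8320 per 1000.

388.83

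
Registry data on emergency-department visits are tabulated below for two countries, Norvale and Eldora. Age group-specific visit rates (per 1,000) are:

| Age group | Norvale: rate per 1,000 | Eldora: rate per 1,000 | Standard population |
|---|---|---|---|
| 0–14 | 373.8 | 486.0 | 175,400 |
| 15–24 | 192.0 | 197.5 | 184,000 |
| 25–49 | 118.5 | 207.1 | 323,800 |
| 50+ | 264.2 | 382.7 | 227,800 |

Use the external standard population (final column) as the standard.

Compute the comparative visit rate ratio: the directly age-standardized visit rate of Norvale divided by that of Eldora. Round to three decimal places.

Standard total = 911,000; weights = 0.1925, 0.2020, 0.3554, 0.2501.
Norvale: 0.1925×373.8 + 0.2020×192.0 + 0.3554×118.5 + 0.2501×264.2 = 218.9326 per 1,000.
Eldora: 0.1925×486.0 + 0.2020×197.5 + 0.3554×207.1 + 0.2501×382.7 = 302.7689 per 1,000.
Ratio = 218.9326 ÷ 302.7689 = 0.72310.

0.723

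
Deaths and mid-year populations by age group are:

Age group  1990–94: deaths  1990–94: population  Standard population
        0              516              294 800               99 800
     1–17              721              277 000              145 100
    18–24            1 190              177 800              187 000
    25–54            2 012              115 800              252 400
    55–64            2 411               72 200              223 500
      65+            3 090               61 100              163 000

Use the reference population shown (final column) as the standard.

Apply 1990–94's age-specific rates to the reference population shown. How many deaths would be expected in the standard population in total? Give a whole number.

21896

Age-specific rates per 1 000 for 1990–94: 1.750, 2.603, 6.693, 17.375, 33.393, 50.573.
Expected deaths = Σ (standard pop × age-specific rate ÷ 1 000)
= 99 800×1.750/1 000 + 145 100×2.603/1 000 + 187 000×6.693/1 000 + 252 400×17.375/1 000 + 223 500×33.393/1 000 + 163 000×50.573/1 000
= 174.68 + 377.68 + 1251.57 + 4385.40 + 7463.41 + 8243.37 = 21896.12.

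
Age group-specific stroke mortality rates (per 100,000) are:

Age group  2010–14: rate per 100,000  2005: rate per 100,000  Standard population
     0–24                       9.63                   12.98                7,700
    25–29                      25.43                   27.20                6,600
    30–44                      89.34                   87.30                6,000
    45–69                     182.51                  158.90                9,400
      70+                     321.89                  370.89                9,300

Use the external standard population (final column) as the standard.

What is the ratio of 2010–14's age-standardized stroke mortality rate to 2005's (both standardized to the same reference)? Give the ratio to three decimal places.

0.955

Standard total = 39,000; weights = 0.1974, 0.1692, 0.1538, 0.2410, 0.2385.
2010–14: 0.1974×9.63 + 0.1692×25.43 + 0.1538×89.34 + 0.2410×182.51 + 0.2385×321.89 = 140.6974 per 100,000.
2005: 0.1974×12.98 + 0.1692×27.20 + 0.1538×87.30 + 0.2410×158.90 + 0.2385×370.89 = 147.3385 per 100,000.
Ratio = 140.6974 ÷ 147.3385 = 0.95493.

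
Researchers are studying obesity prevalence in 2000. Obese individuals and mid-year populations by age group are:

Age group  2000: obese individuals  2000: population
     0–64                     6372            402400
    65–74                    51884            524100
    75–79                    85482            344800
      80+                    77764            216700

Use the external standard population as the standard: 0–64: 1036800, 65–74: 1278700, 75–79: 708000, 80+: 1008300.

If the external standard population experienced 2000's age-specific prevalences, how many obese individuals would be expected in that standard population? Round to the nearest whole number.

Age-specific rates per 1000 for 2000: 15.835, 98.996, 247.918, 358.856.
Expected obese individuals = Σ (standard pop × age-specific rate ÷ 1000)
= 1036800×15.835/1000 + 1278700×98.996/1000 + 708000×247.918/1000 + 1008300×358.856/1000
= 16417.72 + 126586.66 + 175525.68 + 361834.06 = 680364.13.

680364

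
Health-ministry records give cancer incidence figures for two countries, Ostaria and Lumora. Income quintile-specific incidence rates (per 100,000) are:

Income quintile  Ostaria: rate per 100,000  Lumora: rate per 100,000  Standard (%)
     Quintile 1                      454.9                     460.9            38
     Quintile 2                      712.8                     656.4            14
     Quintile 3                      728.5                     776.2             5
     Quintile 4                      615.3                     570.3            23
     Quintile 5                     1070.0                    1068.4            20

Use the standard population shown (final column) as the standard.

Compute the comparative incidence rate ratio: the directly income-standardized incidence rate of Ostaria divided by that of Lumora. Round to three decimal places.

Standard weights: 0.38, 0.14, 0.05, 0.23, 0.20.
Ostaria: 0.3800×454.9 + 0.1400×712.8 + 0.0500×728.5 + 0.2300×615.3 + 0.2000×1070.0 = 664.5980 per 100,000.
Lumora: 0.3800×460.9 + 0.1400×656.4 + 0.0500×776.2 + 0.2300×570.3 + 0.2000×1068.4 = 650.6970 per 100,000.
Ratio = 664.5980 ÷ 650.6970 = 1.02136.

1.021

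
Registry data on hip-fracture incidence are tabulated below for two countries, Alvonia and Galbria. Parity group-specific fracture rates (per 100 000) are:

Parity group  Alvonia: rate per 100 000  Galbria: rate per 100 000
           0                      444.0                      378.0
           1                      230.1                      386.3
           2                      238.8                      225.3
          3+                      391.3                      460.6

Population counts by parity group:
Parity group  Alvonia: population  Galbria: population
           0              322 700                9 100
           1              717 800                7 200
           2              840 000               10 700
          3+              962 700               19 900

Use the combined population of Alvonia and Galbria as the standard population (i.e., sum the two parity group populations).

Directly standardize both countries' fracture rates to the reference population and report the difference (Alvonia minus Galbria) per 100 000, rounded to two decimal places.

Combined standard total = 2 890 100; weights = 0.1148, 0.2509, 0.2943, 0.3400.
Alvonia: 0.1148×444.0 + 0.2509×230.1 + 0.2943×238.8 + 0.3400×391.3 = 312.0239 per 100 000.
Galbria: 0.1148×378.0 + 0.2509×386.3 + 0.2943×225.3 + 0.3400×460.6 = 363.2179 per 100 000.
Difference = 312.0239 − 363.2179 = -51.1941.

-51.19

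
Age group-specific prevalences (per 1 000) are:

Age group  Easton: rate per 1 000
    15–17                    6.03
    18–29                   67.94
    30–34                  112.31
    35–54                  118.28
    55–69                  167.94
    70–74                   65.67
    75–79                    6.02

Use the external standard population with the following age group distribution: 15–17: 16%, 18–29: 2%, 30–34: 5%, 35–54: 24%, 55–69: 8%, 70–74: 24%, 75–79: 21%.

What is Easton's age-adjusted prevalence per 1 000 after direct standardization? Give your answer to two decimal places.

66.79

Standard weights: 0.16, 0.02, 0.05, 0.24, 0.08, 0.24, 0.21.
Standardized rate: 0.1600×6.03 + 0.0200×67.94 + 0.0500×112.31 + 0.2400×118.28 + 0.0800×167.94 + 0.2400×65.67 + 0.2100×6.02 = 66.7865 per 1 000.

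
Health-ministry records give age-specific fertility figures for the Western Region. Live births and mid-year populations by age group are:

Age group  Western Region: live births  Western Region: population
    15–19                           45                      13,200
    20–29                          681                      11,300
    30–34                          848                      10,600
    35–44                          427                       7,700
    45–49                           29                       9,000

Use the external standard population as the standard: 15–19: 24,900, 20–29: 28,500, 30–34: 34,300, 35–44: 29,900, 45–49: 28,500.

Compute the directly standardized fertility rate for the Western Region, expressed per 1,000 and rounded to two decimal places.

Age-specific rates per 1,000 for the Western Region: 3.409, 60.265, 80.000, 55.455, 3.222.
Standard total = 146,100; weights = 0.1704, 0.1951, 0.2348, 0.2047, 0.1951.
Standardized rate: 0.1704×3.409 + 0.1951×60.265 + 0.2348×80.000 + 0.2047×55.455 + 0.1951×3.222 = 43.0964 per 1,000.

43.10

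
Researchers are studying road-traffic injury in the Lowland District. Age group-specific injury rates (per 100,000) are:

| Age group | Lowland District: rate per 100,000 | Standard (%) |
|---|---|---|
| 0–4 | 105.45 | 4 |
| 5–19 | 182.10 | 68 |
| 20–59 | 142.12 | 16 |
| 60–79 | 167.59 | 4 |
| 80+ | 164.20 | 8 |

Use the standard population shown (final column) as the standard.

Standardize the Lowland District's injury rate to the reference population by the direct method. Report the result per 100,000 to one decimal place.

Standard weights: 0.04, 0.68, 0.16, 0.04, 0.08.
Standardized rate: 0.0400×105.45 + 0.6800×182.10 + 0.1600×142.12 + 0.0400×167.59 + 0.0800×164.20 = 170.6248 per 100,000.

170.6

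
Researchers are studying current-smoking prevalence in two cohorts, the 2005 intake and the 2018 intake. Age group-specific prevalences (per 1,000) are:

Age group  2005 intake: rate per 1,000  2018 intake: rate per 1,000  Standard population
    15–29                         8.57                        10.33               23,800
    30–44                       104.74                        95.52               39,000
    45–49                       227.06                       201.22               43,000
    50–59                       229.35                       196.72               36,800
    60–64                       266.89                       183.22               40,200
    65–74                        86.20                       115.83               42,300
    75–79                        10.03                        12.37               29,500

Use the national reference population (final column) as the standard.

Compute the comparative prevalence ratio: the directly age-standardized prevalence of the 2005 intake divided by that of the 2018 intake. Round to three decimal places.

1.144

Standard total = 254,600; weights = 0.0935, 0.1532, 0.1689, 0.1445, 0.1579, 0.1661, 0.1159.
The 2005 intake: 0.0935×8.57 + 0.1532×104.74 + 0.1689×227.06 + 0.1445×229.35 + 0.1579×266.89 + 0.1661×86.20 + 0.1159×10.03 = 145.9686 per 1,000.
The 2018 intake: 0.0935×10.33 + 0.1532×95.52 + 0.1689×201.22 + 0.1445×196.72 + 0.1579×183.22 + 0.1661×115.83 + 0.1159×12.37 = 127.6232 per 1,000.
Ratio = 145.9686 ÷ 127.6232 = 1.14375.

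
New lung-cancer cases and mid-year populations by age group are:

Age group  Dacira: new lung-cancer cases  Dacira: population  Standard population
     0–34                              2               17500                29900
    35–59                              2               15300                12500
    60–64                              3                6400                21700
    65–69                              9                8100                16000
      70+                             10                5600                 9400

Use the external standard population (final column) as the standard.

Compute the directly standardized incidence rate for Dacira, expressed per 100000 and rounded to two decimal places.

55.63

Age-specific rates per 100000 for Dacira: 11.43, 13.07, 46.88, 111.11, 178.57.
Standard total = 89500; weights = 0.3341, 0.1397, 0.2425, 0.1788, 0.1050.
Standardized rate: 0.3341×11.43 + 0.1397×13.07 + 0.2425×46.88 + 0.1788×111.11 + 0.1050×178.57 = 55.6274 per 100000.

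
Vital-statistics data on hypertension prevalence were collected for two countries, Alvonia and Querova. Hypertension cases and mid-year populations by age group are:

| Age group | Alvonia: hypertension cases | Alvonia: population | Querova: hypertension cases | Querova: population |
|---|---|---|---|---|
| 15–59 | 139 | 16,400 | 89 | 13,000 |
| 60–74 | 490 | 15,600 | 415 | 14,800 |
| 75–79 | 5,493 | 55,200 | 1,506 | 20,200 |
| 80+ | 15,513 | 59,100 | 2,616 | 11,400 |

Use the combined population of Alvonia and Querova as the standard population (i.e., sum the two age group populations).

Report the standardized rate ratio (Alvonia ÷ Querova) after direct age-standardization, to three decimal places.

1.191

Age-specific rates per 1,000 for Alvonia: 8.476, 31.410, 99.511, 262.487.
For Querova: 6.846, 28.041, 74.554, 229.474.
Combined standard total = 205,700; weights = 0.1429, 0.1478, 0.3666, 0.3427.
Alvonia: 0.1429×8.476 + 0.1478×31.410 + 0.3666×99.511 + 0.3427×262.487 = 132.2923 per 1,000.
Querova: 0.1429×6.846 + 0.1478×28.041 + 0.3666×74.554 + 0.3427×229.474 = 111.0987 per 1,000.
Ratio = 132.2923 ÷ 111.0987 = 1.19076.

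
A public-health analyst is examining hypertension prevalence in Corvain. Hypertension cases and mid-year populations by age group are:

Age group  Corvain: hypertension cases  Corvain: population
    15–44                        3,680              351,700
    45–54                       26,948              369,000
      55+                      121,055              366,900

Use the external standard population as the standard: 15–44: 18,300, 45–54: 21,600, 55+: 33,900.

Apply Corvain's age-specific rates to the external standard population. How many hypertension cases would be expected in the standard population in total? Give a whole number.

12954

Age-specific rates per 1,000 for Corvain: 10.463, 73.030, 329.940.
Expected hypertension cases = Σ (standard pop × age-specific rate ÷ 1,000)
= 18,300×10.463/1,000 + 21,600×73.030/1,000 + 33,900×329.940/1,000
= 191.48 + 1577.44 + 11184.97 = 12953.89.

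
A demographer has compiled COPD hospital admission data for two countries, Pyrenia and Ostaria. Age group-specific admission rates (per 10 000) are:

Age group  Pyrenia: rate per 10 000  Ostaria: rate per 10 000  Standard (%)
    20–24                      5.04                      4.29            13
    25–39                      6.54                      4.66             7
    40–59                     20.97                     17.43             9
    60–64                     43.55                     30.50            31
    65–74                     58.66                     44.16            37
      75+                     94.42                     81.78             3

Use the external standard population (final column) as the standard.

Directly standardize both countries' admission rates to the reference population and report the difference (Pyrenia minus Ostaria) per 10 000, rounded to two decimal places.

10.34

Standard weights: 0.13, 0.07, 0.09, 0.31, 0.37, 0.03.
Pyrenia: 0.1300×5.04 + 0.0700×6.54 + 0.0900×20.97 + 0.3100×43.55 + 0.3700×58.66 + 0.0300×94.42 = 41.0376 per 10 000.
Ostaria: 0.1300×4.29 + 0.0700×4.66 + 0.0900×17.43 + 0.3100×30.50 + 0.3700×44.16 + 0.0300×81.78 = 30.7002 per 10 000.
Difference = 41.0376 − 30.7002 = 10.3374.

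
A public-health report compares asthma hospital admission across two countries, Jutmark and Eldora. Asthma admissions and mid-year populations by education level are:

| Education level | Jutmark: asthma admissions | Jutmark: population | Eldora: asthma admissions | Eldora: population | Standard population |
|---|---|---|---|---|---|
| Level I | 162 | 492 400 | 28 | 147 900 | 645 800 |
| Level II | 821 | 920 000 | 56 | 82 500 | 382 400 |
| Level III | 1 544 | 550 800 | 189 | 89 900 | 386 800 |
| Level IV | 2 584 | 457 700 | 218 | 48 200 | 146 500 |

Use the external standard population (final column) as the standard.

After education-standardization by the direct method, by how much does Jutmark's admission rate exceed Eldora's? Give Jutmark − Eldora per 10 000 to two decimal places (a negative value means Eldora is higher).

3.89

Education-specific rates per 10 000 for Jutmark: 3.29, 8.92, 28.03, 56.46.
For Eldora: 1.89, 6.79, 21.02, 45.23.
Standard total = 1 561 500; weights = 0.4136, 0.2449, 0.2477, 0.0938.
Jutmark: 0.4136×3.29 + 0.2449×8.92 + 0.2477×28.03 + 0.0938×56.46 = 15.7866 per 10 000.
Eldora: 0.4136×1.89 + 0.2449×6.79 + 0.2477×21.02 + 0.0938×45.23 = 11.8963 per 10 000.
Difference = 15.7866 − 11.8963 = 3.8903.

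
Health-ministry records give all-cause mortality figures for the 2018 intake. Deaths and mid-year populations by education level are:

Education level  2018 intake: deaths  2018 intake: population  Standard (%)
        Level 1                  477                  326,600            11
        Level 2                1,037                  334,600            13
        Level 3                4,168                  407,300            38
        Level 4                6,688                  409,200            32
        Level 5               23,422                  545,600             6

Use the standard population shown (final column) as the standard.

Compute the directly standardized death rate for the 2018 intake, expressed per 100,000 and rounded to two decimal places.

1225.80

Education-specific rates per 100,000 for the 2018 intake: 146.05, 309.92, 1023.32, 1634.41, 4292.89.
Standard weights: 0.11, 0.13, 0.38, 0.32, 0.06.
Standardized rate: 0.1100×146.05 + 0.1300×309.92 + 0.3800×1023.32 + 0.3200×1634.41 + 0.0600×4292.89 = 1225.8027 per 100,000.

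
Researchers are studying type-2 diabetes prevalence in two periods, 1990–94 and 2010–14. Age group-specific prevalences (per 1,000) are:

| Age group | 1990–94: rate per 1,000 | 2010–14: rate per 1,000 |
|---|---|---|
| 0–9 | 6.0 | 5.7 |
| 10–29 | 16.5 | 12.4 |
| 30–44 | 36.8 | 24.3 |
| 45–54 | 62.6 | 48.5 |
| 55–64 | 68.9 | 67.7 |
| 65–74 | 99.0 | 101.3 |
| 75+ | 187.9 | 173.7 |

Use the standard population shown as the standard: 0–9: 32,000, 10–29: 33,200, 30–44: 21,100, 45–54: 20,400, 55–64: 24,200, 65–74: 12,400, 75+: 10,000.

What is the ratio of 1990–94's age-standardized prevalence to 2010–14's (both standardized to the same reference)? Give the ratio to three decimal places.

1.125

Standard total = 153,300; weights = 0.2087, 0.2166, 0.1376, 0.1331, 0.1579, 0.0809, 0.0652.
1990–94: 0.2087×6.0 + 0.2166×16.5 + 0.1376×36.8 + 0.1331×62.6 + 0.1579×68.9 + 0.0809×99.0 + 0.0652×187.9 = 49.3627 per 1,000.
2010–14: 0.2087×5.7 + 0.2166×12.4 + 0.1376×24.3 + 0.1331×48.5 + 0.1579×67.7 + 0.0809×101.3 + 0.0652×173.7 = 43.8856 per 1,000.
Ratio = 49.3627 ÷ 43.8856 = 1.12480.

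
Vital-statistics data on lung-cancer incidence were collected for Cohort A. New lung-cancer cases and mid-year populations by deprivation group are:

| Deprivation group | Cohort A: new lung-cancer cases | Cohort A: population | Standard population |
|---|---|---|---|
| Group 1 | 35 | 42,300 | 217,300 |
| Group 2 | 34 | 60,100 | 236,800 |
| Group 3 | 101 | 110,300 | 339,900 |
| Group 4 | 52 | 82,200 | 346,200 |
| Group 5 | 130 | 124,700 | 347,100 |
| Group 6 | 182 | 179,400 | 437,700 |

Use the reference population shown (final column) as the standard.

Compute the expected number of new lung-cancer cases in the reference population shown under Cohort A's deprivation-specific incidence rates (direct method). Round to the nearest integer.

1650

Deprivation-specific rates per 100,000 for Cohort A: 82.74, 56.57, 91.57, 63.26, 104.25, 101.45.
Expected new lung-cancer cases = Σ (standard pop × deprivation-specific rate ÷ 100,000)
= 217,300×82.74/100,000 + 236,800×56.57/100,000 + 339,900×91.57/100,000 + 346,200×63.26/100,000 + 347,100×104.25/100,000 + 437,700×101.45/100,000
= 179.80 + 133.96 + 311.24 + 219.01 + 361.85 + 444.04 = 1649.91.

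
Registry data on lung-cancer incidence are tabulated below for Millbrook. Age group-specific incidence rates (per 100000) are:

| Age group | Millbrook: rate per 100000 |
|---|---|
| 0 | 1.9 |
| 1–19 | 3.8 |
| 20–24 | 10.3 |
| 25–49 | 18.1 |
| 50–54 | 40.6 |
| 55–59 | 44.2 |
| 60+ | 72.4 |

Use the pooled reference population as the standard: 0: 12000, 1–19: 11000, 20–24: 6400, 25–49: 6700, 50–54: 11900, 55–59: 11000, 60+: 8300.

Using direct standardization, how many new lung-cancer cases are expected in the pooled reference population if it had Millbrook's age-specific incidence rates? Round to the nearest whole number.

Expected new lung-cancer cases = Σ (standard pop × age-specific rate ÷ 100000)
= 12000×1.9/100000 + 11000×3.8/100000 + 6400×10.3/100000 + 6700×18.1/100000 + 11900×40.6/100000 + 11000×44.2/100000 + 8300×72.4/100000
= 0.23 + 0.42 + 0.66 + 1.21 + 4.83 + 4.86 + 6.01 = 18.22.

18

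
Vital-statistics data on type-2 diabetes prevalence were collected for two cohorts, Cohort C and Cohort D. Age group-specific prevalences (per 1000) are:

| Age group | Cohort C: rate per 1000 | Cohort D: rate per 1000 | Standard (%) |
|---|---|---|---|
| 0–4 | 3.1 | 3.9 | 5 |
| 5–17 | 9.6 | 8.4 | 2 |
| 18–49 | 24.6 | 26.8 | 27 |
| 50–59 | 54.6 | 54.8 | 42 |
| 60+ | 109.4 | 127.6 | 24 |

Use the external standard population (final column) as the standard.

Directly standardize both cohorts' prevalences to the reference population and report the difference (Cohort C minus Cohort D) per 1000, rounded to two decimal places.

-5.06

Standard weights: 0.05, 0.02, 0.27, 0.42, 0.24.
Cohort C: 0.0500×3.1 + 0.0200×9.6 + 0.2700×24.6 + 0.4200×54.6 + 0.2400×109.4 = 56.1770 per 1000.
Cohort D: 0.0500×3.9 + 0.0200×8.4 + 0.2700×26.8 + 0.4200×54.8 + 0.2400×127.6 = 61.2390 per 1000.
Difference = 56.1770 − 61.2390 = -5.0620.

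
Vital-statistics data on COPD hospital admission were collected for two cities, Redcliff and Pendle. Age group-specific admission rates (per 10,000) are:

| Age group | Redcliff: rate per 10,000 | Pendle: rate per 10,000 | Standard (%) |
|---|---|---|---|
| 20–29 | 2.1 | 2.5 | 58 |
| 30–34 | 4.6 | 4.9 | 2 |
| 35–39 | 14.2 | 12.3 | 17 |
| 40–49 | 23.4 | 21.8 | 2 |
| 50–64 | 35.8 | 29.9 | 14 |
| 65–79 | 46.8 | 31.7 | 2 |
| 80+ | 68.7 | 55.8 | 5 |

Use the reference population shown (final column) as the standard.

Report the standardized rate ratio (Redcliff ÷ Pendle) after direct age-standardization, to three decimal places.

Standard weights: 0.58, 0.02, 0.17, 0.02, 0.14, 0.02, 0.05.
Redcliff: 0.5800×2.1 + 0.0200×4.6 + 0.1700×14.2 + 0.0200×23.4 + 0.1400×35.8 + 0.0200×46.8 + 0.0500×68.7 = 13.5750 per 10,000.
Pendle: 0.5800×2.5 + 0.0200×4.9 + 0.1700×12.3 + 0.0200×21.8 + 0.1400×29.9 + 0.0200×31.7 + 0.0500×55.8 = 11.6850 per 10,000.
Ratio = 13.5750 ÷ 11.6850 = 1.16175.

1.162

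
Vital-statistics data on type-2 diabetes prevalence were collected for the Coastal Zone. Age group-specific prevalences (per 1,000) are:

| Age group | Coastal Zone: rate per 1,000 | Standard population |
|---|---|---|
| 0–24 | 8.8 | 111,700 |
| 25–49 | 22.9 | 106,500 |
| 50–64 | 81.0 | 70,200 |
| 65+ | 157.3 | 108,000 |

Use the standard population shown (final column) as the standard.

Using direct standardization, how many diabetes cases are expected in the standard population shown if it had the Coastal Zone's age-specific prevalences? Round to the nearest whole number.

Expected diabetes cases = Σ (standard pop × age-specific rate ÷ 1,000)
= 111,700×8.8/1,000 + 106,500×22.9/1,000 + 70,200×81.0/1,000 + 108,000×157.3/1,000
= 982.96 + 2438.85 + 5686.20 + 16988.40 = 26096.41.

26096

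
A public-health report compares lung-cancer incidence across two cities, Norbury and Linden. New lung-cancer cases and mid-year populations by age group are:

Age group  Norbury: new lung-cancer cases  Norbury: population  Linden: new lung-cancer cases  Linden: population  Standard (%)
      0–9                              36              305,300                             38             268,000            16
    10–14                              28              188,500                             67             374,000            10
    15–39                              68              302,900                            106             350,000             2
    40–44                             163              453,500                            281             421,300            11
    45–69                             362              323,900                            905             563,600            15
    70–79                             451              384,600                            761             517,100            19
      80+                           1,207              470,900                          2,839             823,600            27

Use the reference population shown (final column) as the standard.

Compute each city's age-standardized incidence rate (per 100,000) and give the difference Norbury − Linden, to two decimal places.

-41.10

Age-specific rates per 100,000 for Norbury: 11.79, 14.85, 22.45, 35.94, 111.76, 117.26, 256.32.
For Linden: 14.18, 17.91, 30.29, 66.70, 160.57, 147.17, 344.71.
Standard weights: 0.16, 0.10, 0.02, 0.11, 0.15, 0.19, 0.27.
Norbury: 0.1600×11.79 + 0.1000×14.85 + 0.0200×22.45 + 0.1100×35.94 + 0.1500×111.76 + 0.1900×117.26 + 0.2700×256.32 = 116.0253 per 100,000.
Linden: 0.1600×14.18 + 0.1000×17.91 + 0.0200×30.29 + 0.1100×66.70 + 0.1500×160.57 + 0.1900×147.17 + 0.2700×344.71 = 157.1212 per 100,000.
Difference = 116.0253 − 157.1212 = -41.0960.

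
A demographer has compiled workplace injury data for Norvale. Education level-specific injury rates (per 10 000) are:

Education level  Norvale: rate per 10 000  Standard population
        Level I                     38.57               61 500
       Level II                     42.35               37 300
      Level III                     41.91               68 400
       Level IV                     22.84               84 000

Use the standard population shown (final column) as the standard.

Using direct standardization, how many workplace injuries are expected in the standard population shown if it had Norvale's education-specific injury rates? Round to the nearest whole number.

Expected workplace injuries = Σ (standard pop × education-specific rate ÷ 10 000)
= 61 500×38.57/10 000 + 37 300×42.35/10 000 + 68 400×41.91/10 000 + 84 000×22.84/10 000
= 237.21 + 157.97 + 286.66 + 191.86 = 873.69.

874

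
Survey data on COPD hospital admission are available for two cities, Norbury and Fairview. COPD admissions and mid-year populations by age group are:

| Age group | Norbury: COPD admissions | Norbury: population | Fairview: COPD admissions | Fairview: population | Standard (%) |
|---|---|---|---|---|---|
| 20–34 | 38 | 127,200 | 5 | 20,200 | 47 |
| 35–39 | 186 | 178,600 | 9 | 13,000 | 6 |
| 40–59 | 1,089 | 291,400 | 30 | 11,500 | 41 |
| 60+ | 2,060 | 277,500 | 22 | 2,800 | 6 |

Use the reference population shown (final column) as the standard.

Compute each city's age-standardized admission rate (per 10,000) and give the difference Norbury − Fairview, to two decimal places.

4.82

Age-specific rates per 10,000 for Norbury: 2.99, 10.41, 37.37, 74.23.
For Fairview: 2.48, 6.92, 26.09, 78.57.
Standard weights: 0.47, 0.06, 0.41, 0.06.
Norbury: 0.4700×2.99 + 0.0600×10.41 + 0.4100×37.37 + 0.0600×74.23 = 21.8052 per 10,000.
Fairview: 0.4700×2.48 + 0.0600×6.92 + 0.4100×26.09 + 0.0600×78.57 = 16.9887 per 10,000.
Difference = 21.8052 − 16.9887 = 4.8166.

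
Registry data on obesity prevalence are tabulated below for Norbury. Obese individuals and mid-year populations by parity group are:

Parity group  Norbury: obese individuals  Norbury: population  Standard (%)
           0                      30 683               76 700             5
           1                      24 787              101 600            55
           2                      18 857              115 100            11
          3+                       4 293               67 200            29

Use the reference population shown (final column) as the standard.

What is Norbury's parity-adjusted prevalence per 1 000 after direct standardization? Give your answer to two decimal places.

190.73

Parity-specific rates per 1 000 for Norbury: 400.039, 243.967, 163.831, 63.884.
Standard weights: 0.05, 0.55, 0.11, 0.29.
Standardized rate: 0.0500×400.039 + 0.5500×243.967 + 0.1100×163.831 + 0.2900×63.884 = 190.7313 per 1 000.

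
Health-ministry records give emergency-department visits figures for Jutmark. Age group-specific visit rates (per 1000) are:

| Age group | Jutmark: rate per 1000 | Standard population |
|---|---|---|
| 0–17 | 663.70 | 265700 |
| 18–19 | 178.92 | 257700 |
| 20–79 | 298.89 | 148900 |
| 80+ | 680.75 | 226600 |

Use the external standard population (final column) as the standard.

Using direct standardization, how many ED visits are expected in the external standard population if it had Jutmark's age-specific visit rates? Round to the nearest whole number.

Expected ED visits = Σ (standard pop × age-specific rate ÷ 1000)
= 265700×663.70/1000 + 257700×178.92/1000 + 148900×298.89/1000 + 226600×680.75/1000
= 176345.09 + 46107.68 + 44504.72 + 154257.95 = 421215.45.

421215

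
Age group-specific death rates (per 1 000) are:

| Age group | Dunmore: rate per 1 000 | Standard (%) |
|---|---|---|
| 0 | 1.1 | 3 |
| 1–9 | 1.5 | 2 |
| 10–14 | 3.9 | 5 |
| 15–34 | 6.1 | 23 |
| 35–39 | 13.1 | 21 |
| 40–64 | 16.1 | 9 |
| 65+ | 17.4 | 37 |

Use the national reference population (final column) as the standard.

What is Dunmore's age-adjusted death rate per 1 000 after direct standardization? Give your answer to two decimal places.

Standard weights: 0.03, 0.02, 0.05, 0.23, 0.21, 0.09, 0.37.
Standardized rate: 0.0300×1.1 + 0.0200×1.5 + 0.0500×3.9 + 0.2300×6.1 + 0.2100×13.1 + 0.0900×16.1 + 0.3700×17.4 = 12.2990 per 1 000.

12.30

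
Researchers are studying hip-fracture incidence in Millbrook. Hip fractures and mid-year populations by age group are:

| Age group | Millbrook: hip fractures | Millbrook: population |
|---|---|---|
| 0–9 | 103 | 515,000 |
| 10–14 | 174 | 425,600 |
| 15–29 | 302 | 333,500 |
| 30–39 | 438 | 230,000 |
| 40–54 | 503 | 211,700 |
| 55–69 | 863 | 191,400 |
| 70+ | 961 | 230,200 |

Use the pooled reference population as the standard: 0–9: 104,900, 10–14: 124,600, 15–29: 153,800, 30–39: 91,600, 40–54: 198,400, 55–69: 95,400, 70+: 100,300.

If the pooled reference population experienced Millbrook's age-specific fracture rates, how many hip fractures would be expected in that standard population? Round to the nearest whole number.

Age-specific rates per 100,000 for Millbrook: 20.00, 40.88, 90.55, 190.43, 237.60, 450.89, 417.46.
Expected hip fractures = Σ (standard pop × age-specific rate ÷ 100,000)
= 104,900×20.00/100,000 + 124,600×40.88/100,000 + 153,800×90.55/100,000 + 91,600×190.43/100,000 + 198,400×237.60/100,000 + 95,400×450.89/100,000 + 100,300×417.46/100,000
= 20.98 + 50.94 + 139.27 + 174.44 + 471.40 + 430.15 + 418.72 = 1705.89.

1706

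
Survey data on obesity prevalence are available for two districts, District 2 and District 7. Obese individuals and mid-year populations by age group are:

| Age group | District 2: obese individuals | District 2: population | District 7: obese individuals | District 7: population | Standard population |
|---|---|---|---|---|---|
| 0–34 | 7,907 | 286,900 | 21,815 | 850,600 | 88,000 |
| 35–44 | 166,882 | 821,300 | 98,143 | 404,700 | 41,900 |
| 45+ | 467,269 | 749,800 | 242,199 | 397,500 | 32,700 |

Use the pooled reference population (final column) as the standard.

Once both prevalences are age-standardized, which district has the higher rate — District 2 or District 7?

District 7

Age-specific rates per 1,000 for District 2: 27.560, 203.192, 623.192.
For District 7: 25.647, 242.508, 609.306.
Standard total = 162,600; weights = 0.5412, 0.2577, 0.2011.
District 2: 0.5412×27.560 + 0.2577×203.192 + 0.2011×623.192 = 192.6041 per 1,000.
District 7: 0.5412×25.647 + 0.2577×242.508 + 0.2011×609.306 = 198.9070 per 1,000.
The crude rates (345.56 vs 219.12) would put District 2 higher, but that reflects its age composition; once standardized to a common age structure, District 7 has the higher underlying rate.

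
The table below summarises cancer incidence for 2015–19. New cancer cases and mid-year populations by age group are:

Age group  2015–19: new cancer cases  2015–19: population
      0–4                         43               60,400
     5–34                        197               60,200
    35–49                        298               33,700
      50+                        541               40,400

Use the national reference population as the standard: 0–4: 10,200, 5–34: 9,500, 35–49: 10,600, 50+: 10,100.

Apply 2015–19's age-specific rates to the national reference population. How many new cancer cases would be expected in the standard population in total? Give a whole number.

Age-specific rates per 100,000 for 2015–19: 71.19, 327.24, 884.27, 1339.11.
Expected new cancer cases = Σ (standard pop × age-specific rate ÷ 100,000)
= 10,200×71.19/100,000 + 9,500×327.24/100,000 + 10,600×884.27/100,000 + 10,100×1339.11/100,000
= 7.26 + 31.09 + 93.73 + 135.25 = 267.33.

267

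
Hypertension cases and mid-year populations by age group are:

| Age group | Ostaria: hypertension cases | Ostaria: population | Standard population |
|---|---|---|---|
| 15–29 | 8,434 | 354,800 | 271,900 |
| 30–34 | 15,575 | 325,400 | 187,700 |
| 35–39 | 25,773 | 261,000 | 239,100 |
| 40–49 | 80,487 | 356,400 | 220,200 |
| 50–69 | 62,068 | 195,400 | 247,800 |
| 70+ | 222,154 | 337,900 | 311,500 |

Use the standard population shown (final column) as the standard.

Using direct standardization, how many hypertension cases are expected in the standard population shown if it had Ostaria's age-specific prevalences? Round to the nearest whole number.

Age-specific rates per 1,000 for Ostaria: 23.771, 47.864, 98.747, 225.833, 317.646, 657.455.
Expected hypertension cases = Σ (standard pop × age-specific rate ÷ 1,000)
= 271,900×23.771/1,000 + 187,700×47.864/1,000 + 239,100×98.747/1,000 + 220,200×225.833/1,000 + 247,800×317.646/1,000 + 311,500×657.455/1,000
= 6463.37 + 8984.10 + 23610.44 + 49728.50 + 78712.64 + 204797.19 = 372296.25.

372296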